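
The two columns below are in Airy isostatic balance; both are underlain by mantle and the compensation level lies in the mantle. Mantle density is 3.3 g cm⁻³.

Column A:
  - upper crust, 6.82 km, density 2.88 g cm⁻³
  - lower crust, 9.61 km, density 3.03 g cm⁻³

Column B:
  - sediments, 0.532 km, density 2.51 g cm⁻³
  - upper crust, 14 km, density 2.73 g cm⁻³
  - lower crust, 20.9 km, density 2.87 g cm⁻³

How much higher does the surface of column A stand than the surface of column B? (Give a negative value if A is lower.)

For any compensation level in the mantle, the mantle terms cancel and isostasy reduces to e = (Σt_A − Σt_B) − (Σ(ρt)_A − Σ(ρt)_B) / ρ_m.
Σt_A = 16.43 km; Σt_B = 35.432 km; Σ(ρt)_A = 48.7599; Σ(ρt)_B = 99.53832 (in km·g cm⁻³).
e = (16.43 − 35.432) − (48.7599 − 99.53832) / 3.3 = −3.61 km.

−3.61 km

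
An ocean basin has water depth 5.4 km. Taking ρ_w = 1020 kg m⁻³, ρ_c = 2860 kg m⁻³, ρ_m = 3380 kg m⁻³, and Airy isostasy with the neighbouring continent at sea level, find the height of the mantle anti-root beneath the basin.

Isostatic balance requires: replacing crust with seawater at the top is compensated by replacing crust with mantle at the base: d (ρ_c − ρ_w) = a (ρ_m − ρ_c).
a = d (ρ_c − ρ_w)/(ρ_m − ρ_c) = 5.4 km × 1840/520 = 19.1 km.

19.1 km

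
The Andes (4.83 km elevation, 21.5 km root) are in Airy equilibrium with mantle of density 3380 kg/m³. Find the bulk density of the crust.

ρ_c h = (ρ_m − ρ_c) r → ρ_c (h + r) = ρ_m r → ρ_c = ρ_m r / (h + r).
ρ_c = 3380 × 21.5 km / (4.83 km + 21.5 km) = 2760 kg/m³.

2760 kg/m³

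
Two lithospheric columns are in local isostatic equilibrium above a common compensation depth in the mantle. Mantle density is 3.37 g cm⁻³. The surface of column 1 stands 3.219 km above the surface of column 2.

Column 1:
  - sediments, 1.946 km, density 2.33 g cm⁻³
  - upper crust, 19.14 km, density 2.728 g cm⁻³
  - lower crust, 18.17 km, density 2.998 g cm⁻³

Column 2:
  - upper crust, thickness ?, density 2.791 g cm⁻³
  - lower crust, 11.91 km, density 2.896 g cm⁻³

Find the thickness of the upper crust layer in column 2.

Take the compensation level at the base of the deeper column (depth z_c below the surface of column 1) and equate Σ ρ_i t_i down to z_c; mantle fills any gap and the z_c terms cancel.
Column 1: 1.946×2.33 + 19.14×2.728 + 18.17×2.998 + (z_c − 39.256)×3.37
Column 2: 3.219×0 + x×2.791 + 11.91×2.896 + (z_c − 3.219 − 11.91 − x)×3.37
The z_c×3.37 term appears on both sides and cancels. Collect the known terms of each column as K = Σ(ρt)_known − 3.37 × (depth of known layers): K_1 = 111.22176 − 3.37×39.256 = −21.07096; K_2 = 34.49136 − 3.37×(3.219 + 11.91) = −16.49337.
Balance: K_1 = K_2 − x×(3.37 − 2.791), so x = (K_2 − K_1)/(3.37 − 2.791) = 4.57759/0.579 = 7.91 km.

7.91 km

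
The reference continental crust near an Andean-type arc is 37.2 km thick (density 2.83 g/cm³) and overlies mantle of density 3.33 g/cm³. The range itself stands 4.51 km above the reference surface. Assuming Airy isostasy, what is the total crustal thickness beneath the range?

Root depth r = h ρ_c / (ρ_m − ρ_c) = 4.51 km × 2.83 / 0.5 = 25.53 km.
Total thickness = T + h + r = 37.2 km + 4.51 km + 25.53 km = 67.2 km.

67.2 km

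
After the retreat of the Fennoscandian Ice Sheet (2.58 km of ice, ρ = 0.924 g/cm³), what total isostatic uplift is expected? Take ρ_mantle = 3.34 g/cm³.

0.714 km

Removing the load lets mantle flow back in; uplift u satisfies ρ_ice t = ρ_m u.
u = t ρ_ice/ρ_m = 2.58 km × 0.924/3.34 = 0.714 km.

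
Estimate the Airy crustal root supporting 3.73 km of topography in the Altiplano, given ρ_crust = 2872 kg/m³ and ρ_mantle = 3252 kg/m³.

28.2 km

Isostatic balance requires: the weight of the topography is balanced by the buoyancy of the root, ρ_c h = (ρ_m − ρ_c) r.
r = h · ρ_c / (ρ_m − ρ_c) = 3.73 km × 2872 / (3252 − 2872) = 28.2 km.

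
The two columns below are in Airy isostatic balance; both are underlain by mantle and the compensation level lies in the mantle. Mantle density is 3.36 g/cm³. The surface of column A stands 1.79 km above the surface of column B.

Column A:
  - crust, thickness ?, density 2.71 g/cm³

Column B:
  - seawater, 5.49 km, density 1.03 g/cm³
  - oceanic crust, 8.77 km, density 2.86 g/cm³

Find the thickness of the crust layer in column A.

35.7 km

Take the compensation level at the base of the deeper column (depth z_c below the surface of column A) and equate Σ ρ_i t_i down to z_c; mantle fills any gap and the z_c terms cancel.
Column A: x×2.71 + (z_c − 0 − x)×3.36
Column B: 1.79×0 + 5.49×1.03 + 8.77×2.86 + (z_c − 1.79 − 14.26)×3.36
The z_c×3.36 term appears on both sides and cancels. Collect the known terms of each column as K = Σ(ρt)_known − 3.36 × (depth of known layers): K_A = 0 − 3.36×0 = 0; K_B = 30.7369 − 3.36×(1.79 + 14.26) = −23.1911.
Balance: K_A − x×(3.36 − 2.71) = K_B, so x = (K_A − K_B)/(3.36 − 2.71) = 23.1911/0.65 = 35.7 km.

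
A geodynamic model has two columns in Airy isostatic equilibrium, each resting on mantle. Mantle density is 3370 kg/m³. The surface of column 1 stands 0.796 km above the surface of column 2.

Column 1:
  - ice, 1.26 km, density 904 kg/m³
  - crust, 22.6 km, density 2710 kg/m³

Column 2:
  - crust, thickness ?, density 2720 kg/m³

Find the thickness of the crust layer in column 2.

23.6 km

Take the compensation level at the base of the deeper column (depth z_c below the surface of column 1) and equate Σ ρ_i t_i down to z_c; mantle fills any gap and the z_c terms cancel.
Column 1: 1.26×904 + 22.6×2710 + (z_c − 23.86)×3370
Column 2: 0.796×0 + x×2720 + (z_c − 0.796 − 0 − x)×3370
The z_c×3370 term appears on both sides and cancels. Collect the known terms of each column as K = Σ(ρt)_known − 3370 × (depth of known layers): K_1 = 62385.04 − 3370×23.86 = −18023.16; K_2 = 0 − 3370×(0.796 + 0) = −2682.52.
Balance: K_1 = K_2 − x×(3370 − 2720), so x = (K_2 − K_1)/(3370 − 2720) = 15340.6/650 = 23.6 km.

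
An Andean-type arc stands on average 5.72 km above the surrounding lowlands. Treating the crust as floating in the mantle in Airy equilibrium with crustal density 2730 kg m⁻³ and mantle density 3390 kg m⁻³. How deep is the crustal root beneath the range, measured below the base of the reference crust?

23.7 km

Equating mass per unit area of the two columns: the weight of the topography is balanced by the buoyancy of the root, ρ_c h = (ρ_m − ρ_c) r.
r = h · ρ_c / (ρ_m − ρ_c) = 5.72 km × 2730 / (3390 − 2730) = 23.7 km.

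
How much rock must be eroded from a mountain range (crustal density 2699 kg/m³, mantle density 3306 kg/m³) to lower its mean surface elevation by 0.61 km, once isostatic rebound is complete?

3.32 km

Net drop Δ = e − u = e − e ρ_c/ρ_m = e (ρ_m − ρ_c)/ρ_m.
e = Δ ρ_m/(ρ_m − ρ_c) = 0.61 km × 3306/607 = 3.32 km.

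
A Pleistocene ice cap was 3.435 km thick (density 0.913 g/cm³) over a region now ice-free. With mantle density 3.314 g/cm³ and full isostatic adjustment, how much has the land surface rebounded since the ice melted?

0.946 km

Removing the load lets mantle flow back in; uplift u satisfies ρ_ice t = ρ_m u.
u = t ρ_ice/ρ_m = 3.435 km × 0.913/3.314 = 0.946 km.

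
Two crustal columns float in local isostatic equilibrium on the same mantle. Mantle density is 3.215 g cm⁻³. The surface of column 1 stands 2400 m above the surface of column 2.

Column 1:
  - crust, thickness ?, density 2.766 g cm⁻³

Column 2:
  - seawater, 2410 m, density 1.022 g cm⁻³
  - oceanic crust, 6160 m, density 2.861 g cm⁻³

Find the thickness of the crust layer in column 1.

33800 m

Take the compensation level at the base of the deeper column (depth z_c below the surface of column 1) and equate Σ ρ_i t_i down to z_c; mantle fills any gap and the z_c terms cancel.
Column 1: x×2.766 + (z_c − 0 − x)×3.215
Column 2: 2400×0 + 2410×1.022 + 6160×2.861 + (z_c − 2400 − 8570)×3.215
The z_c×3.215 term appears on both sides and cancels. Collect the known terms of each column as K = Σ(ρt)_known − 3.215 × (depth of known layers): K_1 = 0 − 3.215×0 = 0; K_2 = 20086.78 − 3.215×(2400 + 8570) = −15181.77.
Balance: K_1 − x×(3.215 − 2.766) = K_2, so x = (K_1 − K_2)/(3.215 − 2.766) = 15181.8/0.449 = 33800 m.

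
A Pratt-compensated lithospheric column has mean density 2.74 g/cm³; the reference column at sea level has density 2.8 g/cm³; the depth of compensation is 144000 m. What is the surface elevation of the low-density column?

ρ_ref D = ρ (D + h) → h = D (ρ_ref − ρ)/ρ.
h = 144000 m × (2.8 − 2.74)/2.74 = 3150 m.

3150 m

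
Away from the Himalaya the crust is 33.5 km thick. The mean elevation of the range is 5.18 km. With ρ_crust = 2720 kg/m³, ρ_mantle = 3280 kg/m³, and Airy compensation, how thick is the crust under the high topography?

Root depth r = h ρ_c / (ρ_m − ρ_c) = 5.18 km × 2720 / 560 = 25.16 km.
Total thickness = T + h + r = 33.5 km + 5.18 km + 25.16 km = 63.8 km.

63.8 km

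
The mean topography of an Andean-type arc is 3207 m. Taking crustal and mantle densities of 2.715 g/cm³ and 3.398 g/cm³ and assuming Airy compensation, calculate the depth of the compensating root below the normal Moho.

12700 m

By Archimedes' principle applied to the lithosphere: the weight of the topography is balanced by the buoyancy of the root, ρ_c h = (ρ_m − ρ_c) r.
r = h · ρ_c / (ρ_m − ρ_c) = 3207 m × 2.715 / (3.398 − 2.715) = 12700 m.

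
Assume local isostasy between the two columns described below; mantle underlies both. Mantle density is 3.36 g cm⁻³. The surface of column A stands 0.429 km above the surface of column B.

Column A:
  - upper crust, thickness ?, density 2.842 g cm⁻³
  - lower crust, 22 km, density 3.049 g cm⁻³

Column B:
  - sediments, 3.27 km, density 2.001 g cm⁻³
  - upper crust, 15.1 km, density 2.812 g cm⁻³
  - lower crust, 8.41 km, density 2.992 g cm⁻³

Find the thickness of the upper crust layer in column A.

Take the compensation level at the base of the deeper column (depth z_c below the surface of column A) and equate Σ ρ_i t_i down to z_c; mantle fills any gap and the z_c terms cancel.
Column A: x×2.842 + 22×3.049 + (z_c − 22 − x)×3.36
Column B: 0.429×0 + 3.27×2.001 + 15.1×2.812 + 8.41×2.992 + (z_c − 0.429 − 26.78)×3.36
The z_c×3.36 term appears on both sides and cancels. Collect the known terms of each column as K = Σ(ρt)_known − 3.36 × (depth of known layers): K_A = 67.078 − 3.36×22 = −6.842; K_B = 74.16719 − 3.36×(0.429 + 26.78) = −17.25505.
Balance: K_A − x×(3.36 − 2.842) = K_B, so x = (K_A − K_B)/(3.36 − 2.842) = 10.4131/0.518 = 20.1 km.

20.1 km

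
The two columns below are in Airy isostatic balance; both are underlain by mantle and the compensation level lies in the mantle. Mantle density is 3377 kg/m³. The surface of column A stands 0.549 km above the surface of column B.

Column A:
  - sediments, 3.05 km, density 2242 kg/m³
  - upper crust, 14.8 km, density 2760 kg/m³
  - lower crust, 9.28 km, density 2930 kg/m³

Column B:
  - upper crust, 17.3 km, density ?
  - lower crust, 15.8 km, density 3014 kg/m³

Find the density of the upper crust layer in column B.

Take the compensation level at the base of the deeper column (depth z_c below the surface of column A) and equate Σ ρ_i t_i down to z_c; mantle fills any gap and the z_c terms cancel.
Column A: 3.05×2242 + 14.8×2760 + 9.28×2930 + (z_c − 27.13)×3377
Column B: 0.549×0 + 17.3×ρ + 15.8×3014 + (z_c − 0.549 − 33.1)×3377
The z_c×3377 term appears on both sides and cancels. Collect the known terms of each column as K = Σ(ρt)_known − 3377 × (depth of known layers): K_A = 74876.5 − 3377×27.13 = −16741.51; K_B = 47621.2 − 3377×(0.549 + 33.1) = −66011.473.
Balance: K_A = K_B + 17.3×ρ, so ρ = (K_A − K_B)/17.3 = 49270/17.3 = 2850 kg/m³.

2850 kg/m³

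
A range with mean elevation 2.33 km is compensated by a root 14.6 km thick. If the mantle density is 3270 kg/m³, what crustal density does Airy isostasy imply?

ρ_c h = (ρ_m − ρ_c) r → ρ_c (h + r) = ρ_m r → ρ_c = ρ_m r / (h + r).
ρ_c = 3270 × 14.6 km / (2.33 km + 14.6 km) = 2820 kg/m³.

2820 kg/m³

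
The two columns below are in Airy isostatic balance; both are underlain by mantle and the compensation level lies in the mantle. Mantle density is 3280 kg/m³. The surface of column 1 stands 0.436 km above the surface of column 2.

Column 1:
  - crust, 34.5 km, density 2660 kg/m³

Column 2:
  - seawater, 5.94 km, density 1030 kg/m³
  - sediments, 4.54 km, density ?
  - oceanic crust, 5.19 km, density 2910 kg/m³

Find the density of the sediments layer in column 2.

Take the compensation level at the base of the deeper column (depth z_c below the surface of column 1) and equate Σ ρ_i t_i down to z_c; mantle fills any gap and the z_c terms cancel.
Column 1: 34.5×2660 + (z_c − 34.5)×3280
Column 2: 0.436×0 + 5.94×1030 + 4.54×ρ + 5.19×2910 + (z_c − 0.436 − 15.67)×3280
The z_c×3280 term appears on both sides and cancels. Collect the known terms of each column as K = Σ(ρt)_known − 3280 × (depth of known layers): K_1 = 91770 − 3280×34.5 = −21390; K_2 = 21221.1 − 3280×(0.436 + 15.67) = −31606.58.
Balance: K_1 = K_2 + 4.54×ρ, so ρ = (K_1 − K_2)/4.54 = 10216.6/4.54 = 2250 kg/m³.

2250 kg/m³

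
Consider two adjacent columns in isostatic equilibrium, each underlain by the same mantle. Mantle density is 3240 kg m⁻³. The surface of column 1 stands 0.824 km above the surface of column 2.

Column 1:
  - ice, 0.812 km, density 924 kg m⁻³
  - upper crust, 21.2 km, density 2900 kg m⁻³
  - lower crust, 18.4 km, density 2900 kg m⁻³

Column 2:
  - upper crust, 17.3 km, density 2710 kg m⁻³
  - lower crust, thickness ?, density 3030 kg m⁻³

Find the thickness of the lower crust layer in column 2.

Take the compensation level at the base of the deeper column (depth z_c below the surface of column 1) and equate Σ ρ_i t_i down to z_c; mantle fills any gap and the z_c terms cancel.
Column 1: 0.812×924 + 21.2×2900 + 18.4×2900 + (z_c − 40.412)×3240
Column 2: 0.824×0 + 17.3×2710 + x×3030 + (z_c − 0.824 − 17.3 − x)×3240
The z_c×3240 term appears on both sides and cancels. Collect the known terms of each column as K = Σ(ρt)_known − 3240 × (depth of known layers): K_1 = 115590.288 − 3240×40.412 = −15344.592; K_2 = 46883 − 3240×(0.824 + 17.3) = −11838.76.
Balance: K_1 = K_2 − x×(3240 − 3030), so x = (K_2 − K_1)/(3240 − 3030) = 3505.83/210 = 16.7 km.

16.7 km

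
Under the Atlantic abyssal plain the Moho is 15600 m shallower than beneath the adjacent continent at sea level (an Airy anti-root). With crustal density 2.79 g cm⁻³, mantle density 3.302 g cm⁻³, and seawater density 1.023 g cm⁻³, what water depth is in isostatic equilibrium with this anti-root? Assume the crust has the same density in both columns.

Replacing a thickness d of crust by seawater at the top must be balanced by replacing crust with mantle at the base: d (ρ_c − ρ_w) = a (ρ_m − ρ_c).
d = a (ρ_m − ρ_c)/(ρ_c − ρ_w) = 15600 m × 0.512/1.767 = 4520 m.

4520 m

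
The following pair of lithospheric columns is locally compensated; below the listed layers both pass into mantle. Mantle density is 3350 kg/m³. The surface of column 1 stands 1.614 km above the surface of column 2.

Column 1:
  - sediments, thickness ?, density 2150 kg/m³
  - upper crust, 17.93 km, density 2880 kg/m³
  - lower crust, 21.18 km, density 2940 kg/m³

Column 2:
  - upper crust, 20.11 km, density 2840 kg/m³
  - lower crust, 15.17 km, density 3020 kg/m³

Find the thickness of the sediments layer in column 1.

2.97 km

Take the compensation level at the base of the deeper column (depth z_c below the surface of column 1) and equate Σ ρ_i t_i down to z_c; mantle fills any gap and the z_c terms cancel.
Column 1: x×2150 + 17.93×2880 + 21.18×2940 + (z_c − 39.11 − x)×3350
Column 2: 1.614×0 + 20.11×2840 + 15.17×3020 + (z_c − 1.614 − 35.28)×3350
The z_c×3350 term appears on both sides and cancels. Collect the known terms of each column as K = Σ(ρt)_known − 3350 × (depth of known layers): K_1 = 113907.6 − 3350×39.11 = −17110.9; K_2 = 102925.8 − 3350×(1.614 + 35.28) = −20669.1.
Balance: K_1 − x×(3350 − 2150) = K_2, so x = (K_1 − K_2)/(3350 − 2150) = 3558.2/1200 = 2.97 km.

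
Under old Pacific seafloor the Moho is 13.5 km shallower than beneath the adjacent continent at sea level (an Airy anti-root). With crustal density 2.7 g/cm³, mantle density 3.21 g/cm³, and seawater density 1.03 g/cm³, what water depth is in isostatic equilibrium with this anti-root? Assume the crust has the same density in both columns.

4.12 km

Replacing a thickness d of crust by seawater at the top must be balanced by replacing crust with mantle at the base: d (ρ_c − ρ_w) = a (ρ_m − ρ_c).
d = a (ρ_m − ρ_c)/(ρ_c − ρ_w) = 13.5 km × 0.51/1.67 = 4.12 km.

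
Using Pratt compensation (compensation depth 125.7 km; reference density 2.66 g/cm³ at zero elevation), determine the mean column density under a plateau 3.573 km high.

2.59 g/cm³

Pratt balance: ρ_ref D = ρ (D + h).
ρ = ρ_ref D/(D + h) = 2.66 × 125.7 km/(125.7 km + 3.573 km) = 2.59 g/cm³.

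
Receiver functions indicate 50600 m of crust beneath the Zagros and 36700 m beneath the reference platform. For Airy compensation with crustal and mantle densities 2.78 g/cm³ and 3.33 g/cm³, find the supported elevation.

2300 m

Excess crust Δ = 50600 m − 36700 m = 13900 m, split between elevation h and root r with h + r = Δ.
Airy balance ρ_c h = (ρ_m − ρ_c) r gives r = h ρ_c/(ρ_m − ρ_c), so h (1 + ρ_c/(ρ_m − ρ_c)) = Δ, i.e. h = Δ (ρ_m − ρ_c)/ρ_m.
h = 13900 m × 0.55/3.33 = 2300 m.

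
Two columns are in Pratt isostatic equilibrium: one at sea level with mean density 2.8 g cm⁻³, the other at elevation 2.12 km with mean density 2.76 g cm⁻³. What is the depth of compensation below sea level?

146 km

ρ_ref D = ρ (D + h) → D (ρ_ref − ρ) = ρ h.
D = ρ h/(ρ_ref − ρ) = 2.76 × 2.12 km/(2.8 − 2.76) = 146 km.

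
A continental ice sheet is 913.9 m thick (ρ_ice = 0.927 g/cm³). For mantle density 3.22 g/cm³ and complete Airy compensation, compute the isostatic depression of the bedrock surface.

263 m

In Airy isostatic equilibrium: the ice load ρ_ice t is balanced by mantle displaced below, ρ_m s.
s = t ρ_ice / ρ_m = 913.9 m × 0.927/3.22 = 263 m.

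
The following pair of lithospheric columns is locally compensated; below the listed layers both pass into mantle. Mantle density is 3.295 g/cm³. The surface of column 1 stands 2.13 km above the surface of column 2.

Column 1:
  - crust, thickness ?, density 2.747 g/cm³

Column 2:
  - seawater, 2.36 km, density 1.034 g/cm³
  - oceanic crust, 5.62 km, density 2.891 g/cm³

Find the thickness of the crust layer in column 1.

Take the compensation level at the base of the deeper column (depth z_c below the surface of column 1) and equate Σ ρ_i t_i down to z_c; mantle fills any gap and the z_c terms cancel.
Column 1: x×2.747 + (z_c − 0 − x)×3.295
Column 2: 2.13×0 + 2.36×1.034 + 5.62×2.891 + (z_c − 2.13 − 7.98)×3.295
The z_c×3.295 term appears on both sides and cancels. Collect the known terms of each column as K = Σ(ρt)_known − 3.295 × (depth of known layers): K_1 = 0 − 3.295×0 = 0; K_2 = 18.68766 − 3.295×(2.13 + 7.98) = −14.62479.
Balance: K_1 − x×(3.295 − 2.747) = K_2, so x = (K_1 − K_2)/(3.295 − 2.747) = 14.6248/0.548 = 26.7 km.

26.7 km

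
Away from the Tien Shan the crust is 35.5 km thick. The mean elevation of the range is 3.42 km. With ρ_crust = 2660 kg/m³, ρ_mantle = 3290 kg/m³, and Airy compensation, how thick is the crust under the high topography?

Root depth r = h ρ_c / (ρ_m − ρ_c) = 3.42 km × 2660 / 630 = 14.44 km.
Total thickness = T + h + r = 35.5 km + 3.42 km + 14.44 km = 53.4 km.

53.4 km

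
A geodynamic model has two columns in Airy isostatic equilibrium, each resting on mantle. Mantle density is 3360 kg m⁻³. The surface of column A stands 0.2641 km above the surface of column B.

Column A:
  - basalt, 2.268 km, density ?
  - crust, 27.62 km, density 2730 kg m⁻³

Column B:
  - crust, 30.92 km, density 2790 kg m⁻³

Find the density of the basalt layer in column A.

Take the compensation level at the base of the deeper column (depth z_c below the surface of column A) and equate Σ ρ_i t_i down to z_c; mantle fills any gap and the z_c terms cancel.
Column A: 2.268×ρ + 27.62×2730 + (z_c − 29.888)×3360
Column B: 0.2641×0 + 30.92×2790 + (z_c − 0.2641 − 30.92)×3360
The z_c×3360 term appears on both sides and cancels. Collect the known terms of each column as K = Σ(ρt)_known − 3360 × (depth of known layers): K_A = 75402.6 − 3360×29.888 = −25021.08; K_B = 86266.8 − 3360×(0.2641 + 30.92) = −18511.776.
Balance: K_A + 2.268×ρ = K_B, so ρ = (K_B − K_A)/2.268 = 6509.3/2.268 = 2870 kg m⁻³.

2870 kg m⁻³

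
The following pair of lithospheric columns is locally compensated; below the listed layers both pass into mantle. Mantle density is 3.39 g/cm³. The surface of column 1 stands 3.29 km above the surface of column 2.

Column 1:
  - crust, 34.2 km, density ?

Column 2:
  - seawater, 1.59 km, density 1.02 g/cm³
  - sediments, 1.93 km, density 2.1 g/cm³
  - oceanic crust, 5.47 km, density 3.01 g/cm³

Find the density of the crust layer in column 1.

Take the compensation level at the base of the deeper column (depth z_c below the surface of column 1) and equate Σ ρ_i t_i down to z_c; mantle fills any gap and the z_c terms cancel.
Column 1: 34.2×ρ + (z_c − 34.2)×3.39
Column 2: 3.29×0 + 1.59×1.02 + 1.93×2.1 + 5.47×3.01 + (z_c − 3.29 − 8.99)×3.39
The z_c×3.39 term appears on both sides and cancels. Collect the known terms of each column as K = Σ(ρt)_known − 3.39 × (depth of known layers): K_1 = 0 − 3.39×34.2 = −115.938; K_2 = 22.1395 − 3.39×(3.29 + 8.99) = −19.4897.
Balance: K_1 + 34.2×ρ = K_2, so ρ = (K_2 − K_1)/34.2 = 96.4483/34.2 = 2.82 g/cm³.

2.82 g/cm³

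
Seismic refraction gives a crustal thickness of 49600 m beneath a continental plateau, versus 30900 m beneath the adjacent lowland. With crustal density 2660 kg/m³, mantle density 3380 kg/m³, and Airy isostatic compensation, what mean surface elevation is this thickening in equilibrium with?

Excess crust Δ = 49600 m − 30900 m = 18700 m, split between elevation h and root r with h + r = Δ.
Airy balance ρ_c h = (ρ_m − ρ_c) r gives r = h ρ_c/(ρ_m − ρ_c), so h (1 + ρ_c/(ρ_m − ρ_c)) = Δ, i.e. h = Δ (ρ_m − ρ_c)/ρ_m.
h = 18700 m × 720/3380 = 3980 m.

3980 m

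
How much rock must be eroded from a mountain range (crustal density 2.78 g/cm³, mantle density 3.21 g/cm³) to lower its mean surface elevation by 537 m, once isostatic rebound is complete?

4010 m

Net drop Δ = e − u = e − e ρ_c/ρ_m = e (ρ_m − ρ_c)/ρ_m.
e = Δ ρ_m/(ρ_m − ρ_c) = 537 m × 3.21/0.43 = 4010 m.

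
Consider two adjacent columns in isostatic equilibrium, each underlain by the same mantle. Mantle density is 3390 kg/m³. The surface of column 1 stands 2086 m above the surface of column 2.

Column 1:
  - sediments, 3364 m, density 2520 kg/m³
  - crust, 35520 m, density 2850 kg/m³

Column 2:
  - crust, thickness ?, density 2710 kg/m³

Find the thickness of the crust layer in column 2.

22100 m

Take the compensation level at the base of the deeper column (depth z_c below the surface of column 1) and equate Σ ρ_i t_i down to z_c; mantle fills any gap and the z_c terms cancel.
Column 1: 3364×2520 + 35520×2850 + (z_c − 38884)×3390
Column 2: 2086×0 + x×2710 + (z_c − 2086 − 0 − x)×3390
The z_c×3390 term appears on both sides and cancels. Collect the known terms of each column as K = Σ(ρt)_known − 3390 × (depth of known layers): K_1 = 109709280 − 3390×38884 = −22107480; K_2 = 0 − 3390×(2086 + 0) = −7071540.
Balance: K_1 = K_2 − x×(3390 − 2710), so x = (K_2 − K_1)/(3390 − 2710) = 15035900/680 = 22100 m.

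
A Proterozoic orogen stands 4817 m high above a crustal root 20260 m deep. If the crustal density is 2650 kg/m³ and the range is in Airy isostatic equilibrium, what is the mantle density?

3280 kg/m³

Airy balance: ρ_c h = (ρ_m − ρ_c) r → ρ_m = ρ_c (1 + h/r).
ρ_m = 2650 × (1 + 4817 m/20260 m) = 3280 kg/m³.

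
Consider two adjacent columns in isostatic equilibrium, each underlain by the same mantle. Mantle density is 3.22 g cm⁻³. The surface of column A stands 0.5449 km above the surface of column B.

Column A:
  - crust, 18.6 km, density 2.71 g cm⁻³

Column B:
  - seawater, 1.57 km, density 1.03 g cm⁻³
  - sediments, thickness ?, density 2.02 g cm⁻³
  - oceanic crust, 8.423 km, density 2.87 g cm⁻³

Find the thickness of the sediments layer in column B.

1.12 km

Take the compensation level at the base of the deeper column (depth z_c below the surface of column A) and equate Σ ρ_i t_i down to z_c; mantle fills any gap and the z_c terms cancel.
Column A: 18.6×2.71 + (z_c − 18.6)×3.22
Column B: 0.5449×0 + 1.57×1.03 + x×2.02 + 8.423×2.87 + (z_c − 0.5449 − 9.993 − x)×3.22
The z_c×3.22 term appears on both sides and cancels. Collect the known terms of each column as K = Σ(ρt)_known − 3.22 × (depth of known layers): K_A = 50.406 − 3.22×18.6 = −9.486; K_B = 25.79111 − 3.22×(0.5449 + 9.993) = −8.140928.
Balance: K_A = K_B − x×(3.22 − 2.02), so x = (K_B − K_A)/(3.22 − 2.02) = 1.34507/1.2 = 1.12 km.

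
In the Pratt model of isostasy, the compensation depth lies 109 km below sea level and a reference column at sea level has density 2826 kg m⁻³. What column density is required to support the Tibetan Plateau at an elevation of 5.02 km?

Pratt balance: ρ_ref D = ρ (D + h).
ρ = ρ_ref D/(D + h) = 2826 × 109 km/(109 km + 5.02 km) = 2700 kg m⁻³.

2700 kg m⁻³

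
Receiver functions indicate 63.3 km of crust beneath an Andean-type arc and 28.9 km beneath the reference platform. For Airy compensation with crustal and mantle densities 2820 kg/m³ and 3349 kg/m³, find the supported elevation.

5.43 km

Excess crust Δ = 63.3 km − 28.9 km = 34.4 km, split between elevation h and root r with h + r = Δ.
Airy balance ρ_c h = (ρ_m − ρ_c) r gives r = h ρ_c/(ρ_m − ρ_c), so h (1 + ρ_c/(ρ_m − ρ_c)) = Δ, i.e. h = Δ (ρ_m − ρ_c)/ρ_m.
h = 34.4 km × 529/3349 = 5.43 km.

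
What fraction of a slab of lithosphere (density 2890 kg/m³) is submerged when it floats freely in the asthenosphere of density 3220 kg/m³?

89.8%

Submerged fraction = ρ_obj/ρ_fluid = 2890/3220 = 89.8%.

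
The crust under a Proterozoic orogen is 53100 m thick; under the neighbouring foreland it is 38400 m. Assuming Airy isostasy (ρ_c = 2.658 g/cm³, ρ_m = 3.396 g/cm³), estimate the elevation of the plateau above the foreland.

Excess crust Δ = 53100 m − 38400 m = 14700 m, split between elevation h and root r with h + r = Δ.
Airy balance ρ_c h = (ρ_m − ρ_c) r gives r = h ρ_c/(ρ_m − ρ_c), so h (1 + ρ_c/(ρ_m − ρ_c)) = Δ, i.e. h = Δ (ρ_m − ρ_c)/ρ_m.
h = 14700 m × 0.738/3.396 = 3190 m.

3190 m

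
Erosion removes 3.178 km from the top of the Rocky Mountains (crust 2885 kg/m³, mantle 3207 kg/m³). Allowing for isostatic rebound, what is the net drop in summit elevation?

0.319 km

Rebound u = e ρ_c/ρ_m = 3.178 km × 2885/3207 = 2.859 km.
Net surface drop = e − u = 3.178 km − 2.859 km = e (ρ_m − ρ_c)/ρ_m = 0.319 km.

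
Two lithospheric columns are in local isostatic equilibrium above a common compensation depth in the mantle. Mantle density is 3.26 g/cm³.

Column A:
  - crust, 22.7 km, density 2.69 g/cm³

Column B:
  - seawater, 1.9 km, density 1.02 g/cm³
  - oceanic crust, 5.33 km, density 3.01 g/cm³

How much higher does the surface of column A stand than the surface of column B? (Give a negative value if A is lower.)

2.25 km

For any compensation level in the mantle, the mantle terms cancel and isostasy reduces to e = (Σt_A − Σt_B) − (Σ(ρt)_A − Σ(ρt)_B) / ρ_m.
Σt_A = 22.7 km; Σt_B = 7.23 km; Σ(ρt)_A = 61.063; Σ(ρt)_B = 17.9813 (in km·g/cm³).
e = (22.7 − 7.23) − (61.063 − 17.9813) / 3.26 = 2.25 km.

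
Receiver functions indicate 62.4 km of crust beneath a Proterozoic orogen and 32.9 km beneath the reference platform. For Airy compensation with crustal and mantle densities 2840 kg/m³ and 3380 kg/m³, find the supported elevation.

4.71 km

Excess crust Δ = 62.4 km − 32.9 km = 29.5 km, split between elevation h and root r with h + r = Δ.
Airy balance ρ_c h = (ρ_m − ρ_c) r gives r = h ρ_c/(ρ_m − ρ_c), so h (1 + ρ_c/(ρ_m − ρ_c)) = Δ, i.e. h = Δ (ρ_m − ρ_c)/ρ_m.
h = 29.5 km × 540/3380 = 4.71 km.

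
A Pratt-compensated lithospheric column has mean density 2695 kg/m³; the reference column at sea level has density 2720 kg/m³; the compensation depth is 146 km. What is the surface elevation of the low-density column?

ρ_ref D = ρ (D + h) → h = D (ρ_ref − ρ)/ρ.
h = 146 km × (2720 − 2695)/2695 = 1.35 km.

1.35 km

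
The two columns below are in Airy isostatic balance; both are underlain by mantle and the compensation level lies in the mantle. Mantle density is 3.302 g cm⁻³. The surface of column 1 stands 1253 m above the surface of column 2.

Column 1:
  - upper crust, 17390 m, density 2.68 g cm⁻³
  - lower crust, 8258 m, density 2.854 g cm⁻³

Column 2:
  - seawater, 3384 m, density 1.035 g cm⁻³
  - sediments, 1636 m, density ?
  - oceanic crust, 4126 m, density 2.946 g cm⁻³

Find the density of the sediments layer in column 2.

2.55 g cm⁻³

Take the compensation level at the base of the deeper column (depth z_c below the surface of column 1) and equate Σ ρ_i t_i down to z_c; mantle fills any gap and the z_c terms cancel.
Column 1: 17390×2.68 + 8258×2.854 + (z_c − 25648)×3.302
Column 2: 1253×0 + 3384×1.035 + 1636×ρ + 4126×2.946 + (z_c − 1253 − 9146)×3.302
The z_c×3.302 term appears on both sides and cancels. Collect the known terms of each column as K = Σ(ρt)_known − 3.302 × (depth of known layers): K_1 = 70173.532 − 3.302×25648 = −14516.164; K_2 = 15657.636 − 3.302×(1253 + 9146) = −18679.862.
Balance: K_1 = K_2 + 1636×ρ, so ρ = (K_1 − K_2)/1636 = 4163.7/1636 = 2.55 g cm⁻³.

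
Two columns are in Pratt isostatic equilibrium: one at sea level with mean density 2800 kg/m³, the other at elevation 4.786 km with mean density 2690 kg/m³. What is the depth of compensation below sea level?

117 km

ρ_ref D = ρ (D + h) → D (ρ_ref − ρ) = ρ h.
D = ρ h/(ρ_ref − ρ) = 2690 × 4.786 km/(2800 − 2690) = 117 km.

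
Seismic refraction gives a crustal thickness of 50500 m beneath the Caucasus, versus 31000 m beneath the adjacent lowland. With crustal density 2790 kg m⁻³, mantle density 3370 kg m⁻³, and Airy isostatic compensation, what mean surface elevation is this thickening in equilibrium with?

Excess crust Δ = 50500 m − 31000 m = 19500 m, split between elevation h and root r with h + r = Δ.
Airy balance ρ_c h = (ρ_m − ρ_c) r gives r = h ρ_c/(ρ_m − ρ_c), so h (1 + ρ_c/(ρ_m − ρ_c)) = Δ, i.e. h = Δ (ρ_m − ρ_c)/ρ_m.
h = 19500 m × 580/3370 = 3360 m.

3360 m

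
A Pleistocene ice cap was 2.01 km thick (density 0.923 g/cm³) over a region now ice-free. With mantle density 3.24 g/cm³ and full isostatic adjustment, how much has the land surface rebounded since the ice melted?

0.573 km

Removing the load lets mantle flow back in; uplift u satisfies ρ_ice t = ρ_m u.
u = t ρ_ice/ρ_m = 2.01 km × 0.923/3.24 = 0.573 km.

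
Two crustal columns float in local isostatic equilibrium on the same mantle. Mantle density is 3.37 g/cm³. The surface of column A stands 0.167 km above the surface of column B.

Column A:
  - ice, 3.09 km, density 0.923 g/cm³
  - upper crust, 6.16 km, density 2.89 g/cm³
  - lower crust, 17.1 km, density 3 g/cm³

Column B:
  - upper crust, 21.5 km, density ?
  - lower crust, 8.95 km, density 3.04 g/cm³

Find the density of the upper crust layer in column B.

2.75 g/cm³

Take the compensation level at the base of the deeper column (depth z_c below the surface of column A) and equate Σ ρ_i t_i down to z_c; mantle fills any gap and the z_c terms cancel.
Column A: 3.09×0.923 + 6.16×2.89 + 17.1×3 + (z_c − 26.35)×3.37
Column B: 0.167×0 + 21.5×ρ + 8.95×3.04 + (z_c − 0.167 − 30.45)×3.37
The z_c×3.37 term appears on both sides and cancels. Collect the known terms of each column as K = Σ(ρt)_known − 3.37 × (depth of known layers): K_A = 71.95447 − 3.37×26.35 = −16.84503; K_B = 27.208 − 3.37×(0.167 + 30.45) = −75.97129.
Balance: K_A = K_B + 21.5×ρ, so ρ = (K_A − K_B)/21.5 = 59.1263/21.5 = 2.75 g/cm³.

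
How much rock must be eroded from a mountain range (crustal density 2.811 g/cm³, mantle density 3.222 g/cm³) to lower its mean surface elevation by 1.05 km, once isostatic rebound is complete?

8.23 km

Net drop Δ = e − u = e − e ρ_c/ρ_m = e (ρ_m − ρ_c)/ρ_m.
e = Δ ρ_m/(ρ_m − ρ_c) = 1.05 km × 3.222/0.411 = 8.23 km.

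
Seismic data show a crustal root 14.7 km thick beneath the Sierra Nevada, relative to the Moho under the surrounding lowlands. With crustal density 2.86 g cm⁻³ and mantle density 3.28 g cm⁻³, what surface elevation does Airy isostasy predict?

For local isostatic compensation: ρ_c h = (ρ_m − ρ_c) r.
h = r (ρ_m − ρ_c) / ρ_c = 14.7 km × (3.28 − 2.86) / 2.86 = 2.16 km.

2.16 km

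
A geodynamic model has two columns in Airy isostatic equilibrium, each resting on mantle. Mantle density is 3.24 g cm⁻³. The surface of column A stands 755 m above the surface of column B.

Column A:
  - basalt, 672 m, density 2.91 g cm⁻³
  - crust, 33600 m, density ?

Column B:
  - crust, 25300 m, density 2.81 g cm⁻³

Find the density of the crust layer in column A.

2.85 g cm⁻³

Take the compensation level at the base of the deeper column (depth z_c below the surface of column A) and equate Σ ρ_i t_i down to z_c; mantle fills any gap and the z_c terms cancel.
Column A: 672×2.91 + 33600×ρ + (z_c − 34272)×3.24
Column B: 755×0 + 25300×2.81 + (z_c − 755 − 25300)×3.24
The z_c×3.24 term appears on both sides and cancels. Collect the known terms of each column as K = Σ(ρt)_known − 3.24 × (depth of known layers): K_A = 1955.52 − 3.24×34272 = −109085.76; K_B = 71093 − 3.24×(755 + 25300) = −13325.2.
Balance: K_A + 33600×ρ = K_B, so ρ = (K_B − K_A)/33600 = 95760.6/33600 = 2.85 g cm⁻³.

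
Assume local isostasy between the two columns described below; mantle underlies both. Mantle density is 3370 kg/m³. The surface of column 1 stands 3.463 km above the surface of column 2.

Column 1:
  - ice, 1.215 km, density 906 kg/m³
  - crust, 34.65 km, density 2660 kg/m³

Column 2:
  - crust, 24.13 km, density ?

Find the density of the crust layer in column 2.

Take the compensation level at the base of the deeper column (depth z_c below the surface of column 1) and equate Σ ρ_i t_i down to z_c; mantle fills any gap and the z_c terms cancel.
Column 1: 1.215×906 + 34.65×2660 + (z_c − 35.865)×3370
Column 2: 3.463×0 + 24.13×ρ + (z_c − 3.463 − 24.13)×3370
The z_c×3370 term appears on both sides and cancels. Collect the known terms of each column as K = Σ(ρt)_known − 3370 × (depth of known layers): K_1 = 93269.79 − 3370×35.865 = −27595.26; K_2 = 0 − 3370×(3.463 + 24.13) = −92988.41.
Balance: K_1 = K_2 + 24.13×ρ, so ρ = (K_1 − K_2)/24.13 = 65393.2/24.13 = 2710 kg/m³.

2710 kg/m³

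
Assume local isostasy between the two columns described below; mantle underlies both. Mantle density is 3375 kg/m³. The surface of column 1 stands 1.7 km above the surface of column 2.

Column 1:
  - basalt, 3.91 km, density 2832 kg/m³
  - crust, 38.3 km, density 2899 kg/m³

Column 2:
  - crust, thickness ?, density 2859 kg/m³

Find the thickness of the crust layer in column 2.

28.3 km

Take the compensation level at the base of the deeper column (depth z_c below the surface of column 1) and equate Σ ρ_i t_i down to z_c; mantle fills any gap and the z_c terms cancel.
Column 1: 3.91×2832 + 38.3×2899 + (z_c − 42.21)×3375
Column 2: 1.7×0 + x×2859 + (z_c − 1.7 − 0 − x)×3375
The z_c×3375 term appears on both sides and cancels. Collect the known terms of each column as K = Σ(ρt)_known − 3375 × (depth of known layers): K_1 = 122104.82 − 3375×42.21 = −20353.93; K_2 = 0 − 3375×(1.7 + 0) = −5737.5.
Balance: K_1 = K_2 − x×(3375 − 2859), so x = (K_2 − K_1)/(3375 − 2859) = 14616.4/516 = 28.3 km.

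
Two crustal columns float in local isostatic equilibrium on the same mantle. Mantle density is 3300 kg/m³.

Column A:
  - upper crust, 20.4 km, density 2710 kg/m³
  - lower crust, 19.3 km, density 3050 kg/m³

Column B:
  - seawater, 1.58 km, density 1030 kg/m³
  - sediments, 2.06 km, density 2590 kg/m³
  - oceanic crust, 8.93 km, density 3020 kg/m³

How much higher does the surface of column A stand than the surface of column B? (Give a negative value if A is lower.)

2.82 km

For any compensation level in the mantle, the mantle terms cancel and isostasy reduces to e = (Σt_A − Σt_B) − (Σ(ρt)_A − Σ(ρt)_B) / ρ_m.
Σt_A = 39.7 km; Σt_B = 12.57 km; Σ(ρt)_A = 114149; Σ(ρt)_B = 33931.4 (in km·kg/m³).
e = (39.7 − 12.57) − (114149 − 33931.4) / 3300 = 2.82 km.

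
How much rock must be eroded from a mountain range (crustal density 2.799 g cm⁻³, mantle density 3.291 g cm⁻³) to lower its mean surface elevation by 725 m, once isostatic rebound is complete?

4850 m

Net drop Δ = e − u = e − e ρ_c/ρ_m = e (ρ_m − ρ_c)/ρ_m.
e = Δ ρ_m/(ρ_m − ρ_c) = 725 m × 3.291/0.492 = 4850 m.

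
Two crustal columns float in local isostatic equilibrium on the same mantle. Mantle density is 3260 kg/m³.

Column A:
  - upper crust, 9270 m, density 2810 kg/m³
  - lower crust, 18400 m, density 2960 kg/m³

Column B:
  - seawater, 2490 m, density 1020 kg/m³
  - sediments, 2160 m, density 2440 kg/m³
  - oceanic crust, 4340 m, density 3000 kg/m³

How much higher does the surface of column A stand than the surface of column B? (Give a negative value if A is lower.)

For any compensation level in the mantle, the mantle terms cancel and isostasy reduces to e = (Σt_A − Σt_B) − (Σ(ρt)_A − Σ(ρt)_B) / ρ_m.
Σt_A = 27670 m; Σt_B = 8990 m; Σ(ρt)_A = 80512700; Σ(ρt)_B = 20830200 (in m·kg/m³).
e = (27670 − 8990) − (80512700 − 20830200) / 3260 = 372 m.

372 m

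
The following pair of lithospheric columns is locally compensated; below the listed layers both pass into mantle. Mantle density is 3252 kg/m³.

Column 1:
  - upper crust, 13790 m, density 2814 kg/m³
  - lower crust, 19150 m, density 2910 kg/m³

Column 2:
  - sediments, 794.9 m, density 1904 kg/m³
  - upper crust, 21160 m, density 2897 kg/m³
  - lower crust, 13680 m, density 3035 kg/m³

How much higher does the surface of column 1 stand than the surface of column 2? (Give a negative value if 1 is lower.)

For any compensation level in the mantle, the mantle terms cancel and isostasy reduces to e = (Σt_1 − Σt_2) − (Σ(ρt)_1 − Σ(ρt)_2) / ρ_m.
Σt_1 = 32940 m; Σt_2 = 35634.9 m; Σ(ρt)_1 = 94531560; Σ(ρt)_2 = 104332810 (in m·kg/m³).
e = (32940 − 35634.9) − (94531560 − 104332810) / 3252 = 319 m.

319 m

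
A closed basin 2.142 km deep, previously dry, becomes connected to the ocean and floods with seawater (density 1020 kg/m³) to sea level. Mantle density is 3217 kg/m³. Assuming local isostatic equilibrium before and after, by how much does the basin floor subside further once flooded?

After flooding the water column is d + s deep. Its weight must equal the weight of mantle displaced by the extra subsidence s: (d + s) ρ_w = s ρ_m.
s = d ρ_w / (ρ_m − ρ_w) = 2.142 km × 1020/(3217 − 1020) = 0.994 km.

0.994 km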